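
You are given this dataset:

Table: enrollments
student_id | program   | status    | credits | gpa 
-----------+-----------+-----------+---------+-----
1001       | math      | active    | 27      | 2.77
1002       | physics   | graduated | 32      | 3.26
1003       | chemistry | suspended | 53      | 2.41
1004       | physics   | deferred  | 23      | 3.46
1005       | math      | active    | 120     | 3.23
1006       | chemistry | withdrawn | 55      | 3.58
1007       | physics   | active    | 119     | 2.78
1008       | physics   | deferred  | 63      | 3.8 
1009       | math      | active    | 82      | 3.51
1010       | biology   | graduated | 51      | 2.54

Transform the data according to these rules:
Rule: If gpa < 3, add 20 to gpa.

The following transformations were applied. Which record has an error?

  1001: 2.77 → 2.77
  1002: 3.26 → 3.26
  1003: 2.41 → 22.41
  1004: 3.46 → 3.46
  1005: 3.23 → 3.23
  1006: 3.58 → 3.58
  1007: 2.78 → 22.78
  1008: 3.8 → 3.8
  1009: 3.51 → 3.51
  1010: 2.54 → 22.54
Record 1001 has an error. The correct transformed value should be 22.77, not 2.77.

Step 1: Check each record against the rule
Step 2: Record 1001 has gpa = 2.77
Step 3: Since 2.77 < 3, the bonus should have been applied
Step 4: Correct value = 22.77, but claimed value = 2.77
Conclusion: Record 1001 has the error.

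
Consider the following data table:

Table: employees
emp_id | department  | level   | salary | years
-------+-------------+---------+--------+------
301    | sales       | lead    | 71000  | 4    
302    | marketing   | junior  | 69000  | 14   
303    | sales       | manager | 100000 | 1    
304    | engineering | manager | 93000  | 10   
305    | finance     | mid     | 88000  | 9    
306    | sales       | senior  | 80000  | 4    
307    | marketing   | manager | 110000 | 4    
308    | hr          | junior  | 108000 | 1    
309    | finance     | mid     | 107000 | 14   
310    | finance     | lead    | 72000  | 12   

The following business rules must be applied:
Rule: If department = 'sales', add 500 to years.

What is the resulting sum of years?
1573

Step 1: Count records where department = 'sales': 3
Step 2: Total bonus added: 3 × 500 = 1500
Step 3: Original sum of years: 73
Step 4: Final sum = 73 + 1500 = 1573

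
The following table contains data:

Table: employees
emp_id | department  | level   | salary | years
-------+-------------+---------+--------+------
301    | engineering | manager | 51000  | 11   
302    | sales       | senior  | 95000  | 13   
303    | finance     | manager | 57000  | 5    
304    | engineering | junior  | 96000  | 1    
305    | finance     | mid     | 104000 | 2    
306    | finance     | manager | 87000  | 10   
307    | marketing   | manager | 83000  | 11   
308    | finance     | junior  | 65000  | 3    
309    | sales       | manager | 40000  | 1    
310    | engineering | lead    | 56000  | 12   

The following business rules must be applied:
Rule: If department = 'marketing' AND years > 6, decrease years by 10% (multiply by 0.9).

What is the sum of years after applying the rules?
67.9

Step 1: Find records where department = 'marketing' AND years > 6
Step 2: 1 records match, summing to 11
Step 3: After multiplier: 11 × 0.9 = 9.9
Step 4: Unaffected records sum: 58
Step 5: Final sum = 9.9 + 58 = 67.9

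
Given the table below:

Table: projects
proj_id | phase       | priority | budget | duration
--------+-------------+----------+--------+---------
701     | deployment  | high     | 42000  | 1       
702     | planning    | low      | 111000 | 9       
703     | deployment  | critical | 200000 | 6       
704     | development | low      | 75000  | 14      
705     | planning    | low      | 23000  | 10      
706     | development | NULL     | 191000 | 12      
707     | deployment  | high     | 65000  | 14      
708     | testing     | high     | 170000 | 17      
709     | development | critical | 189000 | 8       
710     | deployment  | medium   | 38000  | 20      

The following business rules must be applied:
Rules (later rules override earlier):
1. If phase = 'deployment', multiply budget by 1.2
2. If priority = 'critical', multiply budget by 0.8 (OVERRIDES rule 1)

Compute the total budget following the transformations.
1055200.0

Step 1: Rule 2 takes priority for records with priority = 'critical'
  - 2 records: 389000 × 0.8 = 311200.0
Step 2: Rule 1 applies to remaining records with phase = 'deployment'
  - 3 records: 145000 × 1.2 = 174000.0
Step 3: Other records unchanged: 570000
Step 4: Final sum = 311200.0 + 174000.0 + 570000 = 1055200.0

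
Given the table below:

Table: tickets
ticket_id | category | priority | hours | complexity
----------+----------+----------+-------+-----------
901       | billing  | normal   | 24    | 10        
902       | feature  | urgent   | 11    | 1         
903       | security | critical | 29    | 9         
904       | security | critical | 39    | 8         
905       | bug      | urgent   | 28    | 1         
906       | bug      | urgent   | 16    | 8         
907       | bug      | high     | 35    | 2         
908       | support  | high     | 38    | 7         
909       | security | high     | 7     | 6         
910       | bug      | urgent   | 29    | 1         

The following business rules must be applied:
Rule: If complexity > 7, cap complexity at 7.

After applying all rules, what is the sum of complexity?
46

Step 1: 4 records have complexity > 7
Step 2: These records originally summed to 35
Step 3: After capping: 4 × 7 = 28
Step 4: Unaffected records sum: 18
Step 5: Final sum = 28 + 18 = 46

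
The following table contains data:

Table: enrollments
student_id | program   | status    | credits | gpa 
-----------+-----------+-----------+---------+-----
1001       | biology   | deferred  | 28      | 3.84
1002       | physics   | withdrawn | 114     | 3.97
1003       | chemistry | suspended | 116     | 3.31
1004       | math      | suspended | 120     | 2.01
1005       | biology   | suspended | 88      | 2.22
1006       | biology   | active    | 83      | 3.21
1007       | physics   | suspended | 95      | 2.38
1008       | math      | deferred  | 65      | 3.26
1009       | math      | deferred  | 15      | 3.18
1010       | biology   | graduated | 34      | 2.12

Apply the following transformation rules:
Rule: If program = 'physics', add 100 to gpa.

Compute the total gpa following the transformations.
229.5

Step 1: Count records where program = 'physics': 2
Step 2: Total bonus added: 2 × 100 = 200
Step 3: Original sum of gpa: 29.5
Step 4: Final sum = 29.5 + 200 = 229.5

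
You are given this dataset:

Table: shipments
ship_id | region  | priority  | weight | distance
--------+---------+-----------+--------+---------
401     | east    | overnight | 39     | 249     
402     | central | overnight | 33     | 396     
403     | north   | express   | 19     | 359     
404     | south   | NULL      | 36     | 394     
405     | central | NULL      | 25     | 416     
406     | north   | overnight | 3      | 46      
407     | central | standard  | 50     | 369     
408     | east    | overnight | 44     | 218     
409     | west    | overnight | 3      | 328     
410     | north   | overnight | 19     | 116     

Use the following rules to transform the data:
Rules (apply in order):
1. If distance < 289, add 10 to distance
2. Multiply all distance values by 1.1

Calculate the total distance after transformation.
3224.1

Step 1: Apply Rule 1 - Add 10 to records with distance < 289
  - 4 records affected: 629 + (4 × 10) = 669
  - Unaffected records: 2262
  - Sum after Rule 1: 2931
Step 2: Apply Rule 2 - Multiply all by 1.1
  - 2931 × 1.1 = 3224.1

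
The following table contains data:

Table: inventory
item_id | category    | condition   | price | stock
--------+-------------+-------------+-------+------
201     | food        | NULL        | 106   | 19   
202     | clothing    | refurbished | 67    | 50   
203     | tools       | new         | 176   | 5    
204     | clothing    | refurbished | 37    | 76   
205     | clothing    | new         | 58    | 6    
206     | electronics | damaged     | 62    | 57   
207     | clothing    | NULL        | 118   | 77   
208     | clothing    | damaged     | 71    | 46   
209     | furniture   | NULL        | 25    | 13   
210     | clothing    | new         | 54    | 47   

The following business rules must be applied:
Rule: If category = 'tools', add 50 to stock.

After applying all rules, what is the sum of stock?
446

Step 1: Count records where category = 'tools': 1
Step 2: Total bonus added: 1 × 50 = 50
Step 3: Original sum of stock: 396
Step 4: Final sum = 396 + 50 = 446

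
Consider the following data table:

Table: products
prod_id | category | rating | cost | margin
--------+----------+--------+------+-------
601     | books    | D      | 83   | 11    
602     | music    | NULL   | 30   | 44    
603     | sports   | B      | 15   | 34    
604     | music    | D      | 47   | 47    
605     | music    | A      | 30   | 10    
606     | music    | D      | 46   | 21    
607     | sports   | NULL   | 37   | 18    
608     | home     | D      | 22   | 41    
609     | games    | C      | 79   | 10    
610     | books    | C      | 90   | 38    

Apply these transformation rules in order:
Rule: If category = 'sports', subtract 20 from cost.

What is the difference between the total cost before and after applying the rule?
40

Step 1: Original sum of cost = 479
Step 2: 2 records have category = 'sports'
Step 3: Each affected record changes by -20
Step 4: Total change = 2 × -20 = -40
Step 5: New sum = 479 + -40 = 439
Step 6: Difference = |439 - 479| = 40
        (Sum decreased by 40)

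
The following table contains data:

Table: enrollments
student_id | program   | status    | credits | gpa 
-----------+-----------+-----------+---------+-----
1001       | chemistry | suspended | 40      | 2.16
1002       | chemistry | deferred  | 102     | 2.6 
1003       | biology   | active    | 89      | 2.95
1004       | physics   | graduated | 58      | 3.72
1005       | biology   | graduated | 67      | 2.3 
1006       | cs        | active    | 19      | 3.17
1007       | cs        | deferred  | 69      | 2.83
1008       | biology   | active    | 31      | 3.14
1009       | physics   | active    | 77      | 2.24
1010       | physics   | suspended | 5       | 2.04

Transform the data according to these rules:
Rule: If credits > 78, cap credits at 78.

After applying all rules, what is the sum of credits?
522

Step 1: 2 records have credits > 78
Step 2: These records originally summed to 191
Step 3: After capping: 2 × 78 = 156
Step 4: Unaffected records sum: 366
Step 5: Final sum = 156 + 366 = 522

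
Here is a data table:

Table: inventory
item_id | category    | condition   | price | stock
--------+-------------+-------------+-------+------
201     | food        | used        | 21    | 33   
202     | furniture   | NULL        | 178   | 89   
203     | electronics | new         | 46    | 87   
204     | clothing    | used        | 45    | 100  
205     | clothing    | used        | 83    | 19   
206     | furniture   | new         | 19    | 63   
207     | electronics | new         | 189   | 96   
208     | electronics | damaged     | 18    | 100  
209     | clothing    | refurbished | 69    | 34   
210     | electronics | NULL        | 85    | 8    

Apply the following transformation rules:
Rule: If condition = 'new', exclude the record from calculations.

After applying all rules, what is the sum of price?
499

Step 1: Identify records where condition = 'new'
Step 2: The excluded records sum to 254
Step 3: Original total price = 753
Step 4: Remaining total = 753 - 254 = 499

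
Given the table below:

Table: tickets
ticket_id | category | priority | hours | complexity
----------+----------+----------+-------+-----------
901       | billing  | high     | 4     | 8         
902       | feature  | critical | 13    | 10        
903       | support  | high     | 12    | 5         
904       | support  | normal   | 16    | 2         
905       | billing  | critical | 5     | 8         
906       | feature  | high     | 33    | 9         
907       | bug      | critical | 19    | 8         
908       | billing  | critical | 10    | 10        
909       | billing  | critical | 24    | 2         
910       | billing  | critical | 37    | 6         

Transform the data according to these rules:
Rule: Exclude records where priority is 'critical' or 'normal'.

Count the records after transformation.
3

Step 1: Count records to exclude
  - 6 (critical) + 1 (normal) = 7 records
Step 2: Total records: 10
Step 3: Remaining = 10 - 7 = 3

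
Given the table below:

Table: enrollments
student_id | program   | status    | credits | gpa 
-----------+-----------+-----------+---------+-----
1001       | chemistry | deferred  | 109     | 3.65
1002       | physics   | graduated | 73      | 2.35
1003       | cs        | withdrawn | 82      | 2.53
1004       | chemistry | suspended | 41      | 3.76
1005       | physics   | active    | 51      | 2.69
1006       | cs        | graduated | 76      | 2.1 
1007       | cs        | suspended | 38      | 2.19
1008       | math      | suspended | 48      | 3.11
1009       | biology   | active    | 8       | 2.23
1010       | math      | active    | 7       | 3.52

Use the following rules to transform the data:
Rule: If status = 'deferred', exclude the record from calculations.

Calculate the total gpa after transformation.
24.48

Step 1: Identify records where status = 'deferred'
Step 2: The excluded records sum to 3.65
Step 3: Original total gpa = 28.13
Step 4: Remaining total = 28.13 - 3.65 = 24.48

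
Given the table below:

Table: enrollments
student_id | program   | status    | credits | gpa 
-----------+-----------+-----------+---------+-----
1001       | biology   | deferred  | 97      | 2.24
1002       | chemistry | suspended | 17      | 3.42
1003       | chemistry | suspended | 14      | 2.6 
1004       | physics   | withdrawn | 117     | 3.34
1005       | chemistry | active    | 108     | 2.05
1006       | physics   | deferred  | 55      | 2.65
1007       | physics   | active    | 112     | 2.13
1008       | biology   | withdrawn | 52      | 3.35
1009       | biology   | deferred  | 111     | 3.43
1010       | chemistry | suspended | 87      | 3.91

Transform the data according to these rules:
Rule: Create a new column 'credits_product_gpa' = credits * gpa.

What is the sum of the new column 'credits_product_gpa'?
2203.41

Step 1: For each record, compute credits * gpa
Example calculations:
  97 * 2.24 = 217.28
  17 * 3.42 = 58.14
  14 * 2.6 = 36.4
  ...
Step 2: Sum all derived values
Step 3: Total = 2203.41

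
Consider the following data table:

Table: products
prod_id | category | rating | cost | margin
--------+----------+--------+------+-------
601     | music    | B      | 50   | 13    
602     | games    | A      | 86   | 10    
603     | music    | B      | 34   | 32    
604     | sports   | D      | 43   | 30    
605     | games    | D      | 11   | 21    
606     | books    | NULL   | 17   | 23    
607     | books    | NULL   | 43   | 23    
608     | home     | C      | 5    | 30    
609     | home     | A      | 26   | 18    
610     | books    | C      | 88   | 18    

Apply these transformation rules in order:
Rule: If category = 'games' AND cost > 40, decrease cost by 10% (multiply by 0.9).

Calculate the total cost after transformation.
394.4

Step 1: Find records where category = 'games' AND cost > 40
Step 2: 1 records match, summing to 86
Step 3: After multiplier: 86 × 0.9 = 77.4
Step 4: Unaffected records sum: 317
Step 5: Final sum = 77.4 + 317 = 394.4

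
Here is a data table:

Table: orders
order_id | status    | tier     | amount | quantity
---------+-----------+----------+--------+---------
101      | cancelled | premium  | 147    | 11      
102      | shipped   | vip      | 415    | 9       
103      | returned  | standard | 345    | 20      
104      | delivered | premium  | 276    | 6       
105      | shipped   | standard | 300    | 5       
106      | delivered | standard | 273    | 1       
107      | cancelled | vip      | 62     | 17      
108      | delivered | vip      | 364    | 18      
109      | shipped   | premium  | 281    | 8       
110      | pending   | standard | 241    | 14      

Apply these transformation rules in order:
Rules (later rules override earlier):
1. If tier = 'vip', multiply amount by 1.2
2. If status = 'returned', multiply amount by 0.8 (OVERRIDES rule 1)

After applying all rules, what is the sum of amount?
2803.2

Step 1: Rule 2 takes priority for records with status = 'returned'
  - 1 records: 345 × 0.8 = 276.0
Step 2: Rule 1 applies to remaining records with tier = 'vip'
  - 3 records: 841 × 1.2 = 1009.2
Step 3: Other records unchanged: 1518
Step 4: Final sum = 276.0 + 1009.2 + 1518 = 2803.2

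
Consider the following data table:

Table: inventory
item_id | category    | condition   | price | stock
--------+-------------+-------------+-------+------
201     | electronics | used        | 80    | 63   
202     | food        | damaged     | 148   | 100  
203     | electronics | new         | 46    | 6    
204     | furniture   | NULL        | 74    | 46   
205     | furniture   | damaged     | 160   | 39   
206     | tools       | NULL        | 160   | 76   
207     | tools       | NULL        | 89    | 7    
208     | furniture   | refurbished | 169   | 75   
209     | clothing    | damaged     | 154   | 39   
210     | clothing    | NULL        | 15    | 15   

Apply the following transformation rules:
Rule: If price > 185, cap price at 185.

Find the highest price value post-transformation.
169

Step 1: Original maximum price = 169
Step 2: Check cap of 185 against maximum
Step 3: No records exceed the cap (max 169 <= cap 185), so no capping applies
Step 4: Maximum after transformation = 169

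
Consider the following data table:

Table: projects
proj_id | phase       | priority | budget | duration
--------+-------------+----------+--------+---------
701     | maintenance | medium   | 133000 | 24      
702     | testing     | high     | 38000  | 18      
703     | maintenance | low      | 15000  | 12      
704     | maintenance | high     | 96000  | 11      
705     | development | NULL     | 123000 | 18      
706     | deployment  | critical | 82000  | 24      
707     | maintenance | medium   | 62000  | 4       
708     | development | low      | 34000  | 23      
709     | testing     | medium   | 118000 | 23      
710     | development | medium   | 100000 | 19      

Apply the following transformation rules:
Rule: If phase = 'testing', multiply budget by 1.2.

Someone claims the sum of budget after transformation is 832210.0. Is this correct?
No, the correct result is 832200.0.

Step 1: Calculate the correct sum after transformation
Step 2: Apply multiplier 1.2 to records where phase = 'testing'
Step 3: Correct result = 832200.0
Step 4: Claimed result = 832210.0
Step 5: 832200.0 ≠ 832210.0
Conclusion: The claimed result is incorrect. The correct answer is 832200.0.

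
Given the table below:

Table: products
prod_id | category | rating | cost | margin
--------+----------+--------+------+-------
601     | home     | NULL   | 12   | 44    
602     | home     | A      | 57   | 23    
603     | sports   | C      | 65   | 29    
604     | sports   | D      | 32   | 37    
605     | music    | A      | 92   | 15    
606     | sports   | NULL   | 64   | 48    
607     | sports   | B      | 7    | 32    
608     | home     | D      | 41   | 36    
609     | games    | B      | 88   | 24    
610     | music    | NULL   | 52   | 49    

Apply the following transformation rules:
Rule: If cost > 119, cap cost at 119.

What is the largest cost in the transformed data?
92

Step 1: Original maximum cost = 92
Step 2: Check cap of 119 against maximum
Step 3: No records exceed the cap (max 92 <= cap 119), so no capping applies
Step 4: Maximum after transformation = 92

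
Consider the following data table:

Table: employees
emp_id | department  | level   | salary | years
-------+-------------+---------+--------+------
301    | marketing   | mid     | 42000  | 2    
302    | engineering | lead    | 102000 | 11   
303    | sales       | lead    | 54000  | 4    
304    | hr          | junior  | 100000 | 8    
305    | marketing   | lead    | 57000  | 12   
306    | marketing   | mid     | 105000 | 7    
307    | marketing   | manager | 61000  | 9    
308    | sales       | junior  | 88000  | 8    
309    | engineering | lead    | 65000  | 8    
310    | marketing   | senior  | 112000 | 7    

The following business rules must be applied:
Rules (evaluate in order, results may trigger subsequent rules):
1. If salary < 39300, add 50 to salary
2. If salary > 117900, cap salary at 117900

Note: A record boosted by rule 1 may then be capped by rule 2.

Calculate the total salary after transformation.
786000

Step 1: Apply rule 1 to records with salary < 39300
  - 0 records get bonus of 50
  - Of these, 0 records then exceed 117900 and get capped
Step 2: Apply rule 2 to records with salary > 117900
  - 0 records (original) are capped
Step 3: Calculate final sum = 786000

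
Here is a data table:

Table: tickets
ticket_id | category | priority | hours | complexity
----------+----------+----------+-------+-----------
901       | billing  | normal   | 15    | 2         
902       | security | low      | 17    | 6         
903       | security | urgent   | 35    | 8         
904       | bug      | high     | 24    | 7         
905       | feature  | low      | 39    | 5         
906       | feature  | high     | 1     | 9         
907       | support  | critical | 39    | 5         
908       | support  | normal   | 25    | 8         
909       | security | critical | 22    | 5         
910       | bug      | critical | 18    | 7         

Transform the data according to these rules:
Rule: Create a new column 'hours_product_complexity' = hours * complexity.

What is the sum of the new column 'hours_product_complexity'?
1415

Step 1: For each record, compute hours * complexity
Example calculations:
  15 * 2 = 30
  17 * 6 = 102
  35 * 8 = 280
  ...
Step 2: Sum all derived values
Step 3: Total = 1415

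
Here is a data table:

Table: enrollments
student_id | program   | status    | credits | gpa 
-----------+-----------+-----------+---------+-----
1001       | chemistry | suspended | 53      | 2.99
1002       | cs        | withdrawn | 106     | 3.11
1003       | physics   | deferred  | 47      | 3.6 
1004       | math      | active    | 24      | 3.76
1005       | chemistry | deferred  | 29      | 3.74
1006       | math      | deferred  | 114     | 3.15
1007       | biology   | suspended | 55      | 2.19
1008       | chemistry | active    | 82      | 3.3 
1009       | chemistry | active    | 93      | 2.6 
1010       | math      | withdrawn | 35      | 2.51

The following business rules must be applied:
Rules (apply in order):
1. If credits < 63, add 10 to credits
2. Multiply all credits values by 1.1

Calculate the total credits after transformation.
767.8

Step 1: Apply Rule 1 - Add 10 to records with credits < 63
  - 6 records affected: 243 + (6 × 10) = 303
  - Unaffected records: 395
  - Sum after Rule 1: 698
Step 2: Apply Rule 2 - Multiply all by 1.1
  - 698 × 1.1 = 767.8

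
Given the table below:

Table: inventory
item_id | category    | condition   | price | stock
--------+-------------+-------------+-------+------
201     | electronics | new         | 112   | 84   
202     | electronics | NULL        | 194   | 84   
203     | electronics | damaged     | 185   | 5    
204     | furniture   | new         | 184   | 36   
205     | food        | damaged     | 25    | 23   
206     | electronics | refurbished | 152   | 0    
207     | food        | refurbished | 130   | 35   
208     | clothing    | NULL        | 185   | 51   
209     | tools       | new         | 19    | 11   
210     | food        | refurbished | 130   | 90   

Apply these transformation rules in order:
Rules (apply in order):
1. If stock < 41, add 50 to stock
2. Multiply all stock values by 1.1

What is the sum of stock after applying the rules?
790.9

Step 1: Apply Rule 1 - Add 50 to records with stock < 41
  - 6 records affected: 110 + (6 × 50) = 410
  - Unaffected records: 309
  - Sum after Rule 1: 719
Step 2: Apply Rule 2 - Multiply all by 1.1
  - 719 × 1.1 = 790.9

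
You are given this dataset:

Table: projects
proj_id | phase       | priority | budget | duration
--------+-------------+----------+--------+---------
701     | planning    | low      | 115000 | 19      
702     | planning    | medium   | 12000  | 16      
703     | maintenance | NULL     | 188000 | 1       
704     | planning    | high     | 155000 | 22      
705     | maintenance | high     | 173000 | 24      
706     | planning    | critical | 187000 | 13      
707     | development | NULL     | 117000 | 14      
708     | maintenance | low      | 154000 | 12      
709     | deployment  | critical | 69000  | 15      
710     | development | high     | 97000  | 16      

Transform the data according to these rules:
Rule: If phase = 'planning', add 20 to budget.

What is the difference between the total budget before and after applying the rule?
80

Step 1: Original sum of budget = 1267000
Step 2: 4 records have phase = 'planning'
Step 3: Each affected record changes by 20
Step 4: Total change = 4 × 20 = 80
Step 5: New sum = 1267000 + 80 = 1267080
Step 6: Difference = |1267080 - 1267000| = 80
        (Sum increased by 80)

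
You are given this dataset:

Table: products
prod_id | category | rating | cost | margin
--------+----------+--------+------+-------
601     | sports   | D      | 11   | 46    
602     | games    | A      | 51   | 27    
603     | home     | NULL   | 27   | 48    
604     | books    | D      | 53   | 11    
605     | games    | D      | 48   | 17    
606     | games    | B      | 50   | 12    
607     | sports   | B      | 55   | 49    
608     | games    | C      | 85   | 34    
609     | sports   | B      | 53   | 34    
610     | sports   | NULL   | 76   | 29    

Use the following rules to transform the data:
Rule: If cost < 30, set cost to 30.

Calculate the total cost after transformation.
531

Step 1: 2 records have cost < 30
Step 2: These records originally summed to 38
Step 3: After setting to minimum: 2 × 30 = 60
Step 4: Unaffected records sum: 471
Step 5: Final sum = 60 + 471 = 531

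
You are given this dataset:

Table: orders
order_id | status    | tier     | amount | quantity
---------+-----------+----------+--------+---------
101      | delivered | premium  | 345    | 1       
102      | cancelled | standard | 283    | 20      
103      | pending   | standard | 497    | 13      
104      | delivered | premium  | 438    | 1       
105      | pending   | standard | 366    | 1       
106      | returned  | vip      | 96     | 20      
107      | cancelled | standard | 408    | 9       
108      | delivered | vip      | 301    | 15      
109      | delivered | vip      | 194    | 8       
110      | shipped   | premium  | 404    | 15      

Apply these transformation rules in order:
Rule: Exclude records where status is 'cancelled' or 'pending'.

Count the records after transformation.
6

Step 1: Count records to exclude
  - 2 (cancelled) + 2 (pending) = 4 records
Step 2: Total records: 10
Step 3: Remaining = 10 - 4 = 6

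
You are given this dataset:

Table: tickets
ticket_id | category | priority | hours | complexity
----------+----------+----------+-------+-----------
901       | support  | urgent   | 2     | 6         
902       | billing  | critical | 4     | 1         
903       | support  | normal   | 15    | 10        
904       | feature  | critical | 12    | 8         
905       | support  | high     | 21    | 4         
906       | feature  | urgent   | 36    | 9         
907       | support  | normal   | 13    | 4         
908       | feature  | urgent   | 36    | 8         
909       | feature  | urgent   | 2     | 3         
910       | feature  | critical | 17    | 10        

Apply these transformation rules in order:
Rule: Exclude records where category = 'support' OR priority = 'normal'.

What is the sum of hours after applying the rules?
107

Step 1: Find records where category = 'support' OR priority = 'normal'
Step 2: 4 records match, summing to 51
Step 3: Original sum: 158
Step 4: Remaining sum = 158 - 51 = 107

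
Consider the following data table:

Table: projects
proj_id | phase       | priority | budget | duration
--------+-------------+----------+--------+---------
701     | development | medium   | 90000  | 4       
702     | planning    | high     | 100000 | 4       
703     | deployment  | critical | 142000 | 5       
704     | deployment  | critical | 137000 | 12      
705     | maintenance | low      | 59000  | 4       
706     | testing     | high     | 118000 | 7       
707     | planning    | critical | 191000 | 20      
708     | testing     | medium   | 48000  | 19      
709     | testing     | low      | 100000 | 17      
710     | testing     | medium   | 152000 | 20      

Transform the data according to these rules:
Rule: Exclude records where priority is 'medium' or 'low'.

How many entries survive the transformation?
5

Step 1: Count records to exclude
  - 3 (medium) + 2 (low) = 5 records
Step 2: Total records: 10
Step 3: Remaining = 10 - 5 = 5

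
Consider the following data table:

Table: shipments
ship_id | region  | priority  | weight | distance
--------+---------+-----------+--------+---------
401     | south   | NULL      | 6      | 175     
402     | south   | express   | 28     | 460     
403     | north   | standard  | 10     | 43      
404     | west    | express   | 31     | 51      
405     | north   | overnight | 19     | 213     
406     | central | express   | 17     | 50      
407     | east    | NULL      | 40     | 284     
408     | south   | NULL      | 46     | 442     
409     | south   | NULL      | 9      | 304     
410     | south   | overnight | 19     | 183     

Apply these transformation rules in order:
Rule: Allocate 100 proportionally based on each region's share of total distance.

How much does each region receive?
central: 2.27, east: 12.88, north: 11.61, south: 70.93, west: 2.31

Step 1: Calculate total distance = 2205
Step 2: Calculate each region's proportion:
  central: 50/2205 = 2.27% → 2.27
  east: 284/2205 = 12.88% → 12.88
  north: 256/2205 = 11.61% → 11.61
  south: 1564/2205 = 70.93% → 70.93
  west: 51/2205 = 2.31% → 2.31
Step 3: Verify: sum of allocations ≈ 100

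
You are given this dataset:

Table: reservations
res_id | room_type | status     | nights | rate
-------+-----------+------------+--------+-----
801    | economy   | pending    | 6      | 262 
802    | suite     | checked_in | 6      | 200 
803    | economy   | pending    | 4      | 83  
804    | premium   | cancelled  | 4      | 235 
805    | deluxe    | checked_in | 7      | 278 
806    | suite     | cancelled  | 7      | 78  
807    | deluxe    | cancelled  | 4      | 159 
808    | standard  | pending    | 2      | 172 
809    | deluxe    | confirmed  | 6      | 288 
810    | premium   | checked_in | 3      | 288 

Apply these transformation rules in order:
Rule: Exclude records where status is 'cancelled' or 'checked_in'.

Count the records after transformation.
4

Step 1: Count records to exclude
  - 3 (cancelled) + 3 (checked_in) = 6 records
Step 2: Total records: 10
Step 3: Remaining = 10 - 6 = 4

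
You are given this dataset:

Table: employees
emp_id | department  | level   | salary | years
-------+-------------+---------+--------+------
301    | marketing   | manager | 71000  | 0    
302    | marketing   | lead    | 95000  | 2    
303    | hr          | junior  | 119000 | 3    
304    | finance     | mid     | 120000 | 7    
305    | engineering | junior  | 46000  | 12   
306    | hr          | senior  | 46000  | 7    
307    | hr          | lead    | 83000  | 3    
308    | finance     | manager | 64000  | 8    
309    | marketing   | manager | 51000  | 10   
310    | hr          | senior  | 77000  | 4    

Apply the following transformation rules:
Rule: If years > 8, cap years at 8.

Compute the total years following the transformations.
50

Step 1: 2 records have years > 8
Step 2: These records originally summed to 22
Step 3: After capping: 2 × 8 = 16
Step 4: Unaffected records sum: 34
Step 5: Final sum = 16 + 34 = 50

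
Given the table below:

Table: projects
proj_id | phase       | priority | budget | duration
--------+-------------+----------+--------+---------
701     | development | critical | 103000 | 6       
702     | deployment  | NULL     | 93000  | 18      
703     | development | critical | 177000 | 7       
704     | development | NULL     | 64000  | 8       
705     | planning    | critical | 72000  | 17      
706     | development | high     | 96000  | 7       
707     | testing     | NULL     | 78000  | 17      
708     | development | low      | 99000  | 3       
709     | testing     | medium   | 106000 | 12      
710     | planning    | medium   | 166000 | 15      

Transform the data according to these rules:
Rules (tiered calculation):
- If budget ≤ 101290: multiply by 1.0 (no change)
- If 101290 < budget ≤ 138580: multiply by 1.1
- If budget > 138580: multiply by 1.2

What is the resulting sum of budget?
1143500.0

Step 1: Tier 1 (budget ≤ 101290): 6 records, sum = 502000 × 1.0 = 502000.0
Step 2: Tier 2 (101290 < budget ≤ 138580): 2 records, sum = 209000 × 1.1 = 229900.0
Step 3: Tier 3 (budget > 138580): 2 records, sum = 343000 × 1.2 = 411600.0
Step 4: Final sum = 502000.0 + 229900.0 + 411600.0 = 1143500.0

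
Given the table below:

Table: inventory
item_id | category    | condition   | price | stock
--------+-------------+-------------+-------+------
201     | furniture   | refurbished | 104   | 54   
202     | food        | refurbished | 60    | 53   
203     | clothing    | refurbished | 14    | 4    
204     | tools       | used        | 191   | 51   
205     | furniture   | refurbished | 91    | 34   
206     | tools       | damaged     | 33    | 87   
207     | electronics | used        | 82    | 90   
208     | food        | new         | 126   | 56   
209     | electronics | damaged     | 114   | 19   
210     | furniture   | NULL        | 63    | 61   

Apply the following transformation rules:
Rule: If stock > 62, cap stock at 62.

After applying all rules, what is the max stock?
62

Step 1: Original maximum stock = 90
Step 2: Apply cap at 62
Step 3: 2 records had stock > 62 and were capped
Step 4: Maximum after transformation = 62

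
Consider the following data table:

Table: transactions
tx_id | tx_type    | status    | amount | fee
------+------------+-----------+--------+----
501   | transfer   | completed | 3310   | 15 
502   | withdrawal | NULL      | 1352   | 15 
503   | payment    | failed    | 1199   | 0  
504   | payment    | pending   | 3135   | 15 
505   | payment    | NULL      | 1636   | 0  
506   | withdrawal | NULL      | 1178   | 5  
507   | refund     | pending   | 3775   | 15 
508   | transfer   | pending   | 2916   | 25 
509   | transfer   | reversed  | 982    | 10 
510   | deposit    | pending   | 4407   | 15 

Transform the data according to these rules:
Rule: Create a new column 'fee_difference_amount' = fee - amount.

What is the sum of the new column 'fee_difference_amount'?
-23775

Step 1: For each record, compute fee - amount
Example calculations:
  15 - 3310 = -3295
  15 - 1352 = -1337
  0 - 1199 = -1199
  ...
Step 2: Sum all derived values
Step 3: Total = -23775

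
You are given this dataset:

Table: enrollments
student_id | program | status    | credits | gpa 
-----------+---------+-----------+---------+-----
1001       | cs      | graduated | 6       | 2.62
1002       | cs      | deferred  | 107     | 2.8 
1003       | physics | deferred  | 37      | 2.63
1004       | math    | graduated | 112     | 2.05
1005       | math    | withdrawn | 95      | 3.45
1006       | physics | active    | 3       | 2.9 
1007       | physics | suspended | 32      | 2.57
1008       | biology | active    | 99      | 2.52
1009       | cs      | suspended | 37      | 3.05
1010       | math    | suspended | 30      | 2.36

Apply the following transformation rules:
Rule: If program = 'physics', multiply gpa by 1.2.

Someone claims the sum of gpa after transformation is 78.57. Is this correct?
No, the correct result is 28.57.

Step 1: Calculate the correct sum after transformation
Step 2: Apply multiplier 1.2 to records where program = 'physics'
Step 3: Correct result = 28.57
Step 4: Claimed result = 78.57
Step 5: 28.57 ≠ 78.57
Conclusion: The claimed result is incorrect. The correct answer is 28.57.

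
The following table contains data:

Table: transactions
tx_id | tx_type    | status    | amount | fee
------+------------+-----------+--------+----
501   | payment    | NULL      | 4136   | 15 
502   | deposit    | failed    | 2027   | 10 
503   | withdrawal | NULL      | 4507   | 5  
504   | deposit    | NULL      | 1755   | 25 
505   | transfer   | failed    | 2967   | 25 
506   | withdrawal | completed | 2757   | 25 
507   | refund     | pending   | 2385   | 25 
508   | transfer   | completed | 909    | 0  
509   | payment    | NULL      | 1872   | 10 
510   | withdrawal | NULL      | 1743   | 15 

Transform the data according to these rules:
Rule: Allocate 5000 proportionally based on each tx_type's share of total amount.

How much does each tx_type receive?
deposit: 754.65, payment: 1198.82, refund: 475.9, transfer: 773.41, withdrawal: 1797.23

Step 1: Calculate total amount = 25058
Step 2: Calculate each tx_type's proportion:
  deposit: 3782/25058 = 15.09% → 754.65
  payment: 6008/25058 = 23.98% → 1198.82
  refund: 2385/25058 = 9.52% → 475.9
  transfer: 3876/25058 = 15.47% → 773.41
  withdrawal: 9007/25058 = 35.94% → 1797.23
Step 3: Verify: sum of allocations ≈ 5000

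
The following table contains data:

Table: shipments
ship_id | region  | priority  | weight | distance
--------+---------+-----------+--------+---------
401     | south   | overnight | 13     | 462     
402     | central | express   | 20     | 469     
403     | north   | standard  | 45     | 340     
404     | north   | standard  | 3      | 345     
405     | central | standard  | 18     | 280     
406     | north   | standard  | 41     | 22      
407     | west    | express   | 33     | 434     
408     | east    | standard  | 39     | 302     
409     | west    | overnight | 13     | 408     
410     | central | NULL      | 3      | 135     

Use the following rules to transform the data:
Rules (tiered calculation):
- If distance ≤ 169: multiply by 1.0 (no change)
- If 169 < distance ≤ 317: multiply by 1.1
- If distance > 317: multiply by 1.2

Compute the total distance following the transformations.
3746.8

Step 1: Tier 1 (distance ≤ 169): 2 records, sum = 157 × 1.0 = 157.0
Step 2: Tier 2 (169 < distance ≤ 317): 2 records, sum = 582 × 1.1 = 640.2
Step 3: Tier 3 (distance > 317): 6 records, sum = 2458 × 1.2 = 2949.6
Step 4: Final sum = 157.0 + 640.2 + 2949.6 = 3746.8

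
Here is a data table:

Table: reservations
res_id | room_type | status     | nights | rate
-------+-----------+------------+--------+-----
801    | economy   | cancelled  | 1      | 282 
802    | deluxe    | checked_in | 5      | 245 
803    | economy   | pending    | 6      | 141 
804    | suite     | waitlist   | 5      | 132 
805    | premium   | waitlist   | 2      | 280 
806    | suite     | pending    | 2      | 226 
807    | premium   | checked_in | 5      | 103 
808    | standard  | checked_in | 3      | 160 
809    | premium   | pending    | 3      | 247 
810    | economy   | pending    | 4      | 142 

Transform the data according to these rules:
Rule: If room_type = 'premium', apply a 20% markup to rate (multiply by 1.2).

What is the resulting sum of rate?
2084.0

Step 1: Records with room_type = 'premium' have total rate = 630
Step 2: Apply multiplier: 630 × 1.2 = 756.0
Step 3: Other records total: 1328
Step 4: Final sum = 756.0 + 1328 = 2084.0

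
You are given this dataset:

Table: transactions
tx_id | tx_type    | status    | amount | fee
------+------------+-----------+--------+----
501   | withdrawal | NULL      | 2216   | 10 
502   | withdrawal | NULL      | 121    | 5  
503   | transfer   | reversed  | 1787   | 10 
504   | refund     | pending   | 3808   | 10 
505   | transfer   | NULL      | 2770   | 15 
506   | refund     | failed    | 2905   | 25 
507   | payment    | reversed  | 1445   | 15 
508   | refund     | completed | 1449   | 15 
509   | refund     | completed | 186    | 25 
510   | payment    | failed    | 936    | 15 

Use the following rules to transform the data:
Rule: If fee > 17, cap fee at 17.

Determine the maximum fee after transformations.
17

Step 1: Original maximum fee = 25
Step 2: Apply cap at 17
Step 3: 2 records had fee > 17 and were capped
Step 4: Maximum after transformation = 17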